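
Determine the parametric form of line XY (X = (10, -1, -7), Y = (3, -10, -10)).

Direction vector d = Y - X = (3 - 10, -10 + 1, -10 + 7) = (-7, -9, -3)
Parametric form r = X + t·d:
x = 10 - 7t, y = -1 - 9t, z = -7 - 3t

x = 10 - 7t, y = -1 - 9t, z = -7 - 3t


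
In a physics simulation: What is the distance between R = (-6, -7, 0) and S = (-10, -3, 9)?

d = √[(x₂-x₁)² + (y₂-y₁)² + (z₂-z₁)²]
  = √[(-4)² + 4² + 9²]
  = √[16 + 16 + 81]
  = √113
  ≈ 10.63

10.63


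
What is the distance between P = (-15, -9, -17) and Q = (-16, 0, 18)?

d = √[(x₂-x₁)² + (y₂-y₁)² + (z₂-z₁)²]
  = √[(-1)² + 9² + 35²]
  = √[1 + 81 + 1225]
  = √1307
  ≈ 36.15

36.15


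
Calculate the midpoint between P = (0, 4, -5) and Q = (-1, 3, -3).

M = ((x₁+x₂)/2, (y₁+y₂)/2, (z₁+z₂)/2)
  = ((0 - 1)/2, (4 + 3)/2, (-5 - 3)/2)
  = (-1/2, 7/2, -8/2)
  = (-0.5, 3.5, -4)

(-0.5, 3.5, -4)


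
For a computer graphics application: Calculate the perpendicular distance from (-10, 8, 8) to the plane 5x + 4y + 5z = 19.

distance = |a·x₀ + b·y₀ + c·z₀ - d| / √(a² + b² + c²)
  = |5·(-10) + 4·8 + 5·8 - 19| / √(5² + 4² + 5²)
  = |-50 + 32 + 40 - 19| / √(25 + 16 + 25)
  = |3| / √66
  = 3 / 8.124
  ≈ 0.3693

0.3693


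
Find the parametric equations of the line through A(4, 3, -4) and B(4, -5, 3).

Direction vector d = B - A = (4 - 4, -5 - 3, 3 + 4) = (0, -8, 7)
Parametric form r = A + t·d:
x = 4, y = 3 - 8t, z = -4 + 7t

x = 4, y = 3 - 8t, z = -4 + 7t


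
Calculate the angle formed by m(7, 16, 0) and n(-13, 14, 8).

m·n = 7·(-13) + 16·14 + 0·8 = -91 + 224 + 0 = 133
|m| = √(7² + 16² + 0²) = √305 ≈ 17.46
|n| = √((-13)² + 14² + 8²) = √429 ≈ 20.71
cos θ = (m·n)/(|m||n|) = 133/(17.46·20.71) ≈ 0.3677
θ = arccos(0.3677) ≈ 68.43°

68.43°


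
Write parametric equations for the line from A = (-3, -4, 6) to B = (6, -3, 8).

Direction vector d = B - A = (6 + 3, -3 + 4, 8 - 6) = (9, 1, 2)
Parametric form r = A + t·d:
x = -3 + 9t, y = -4 + t, z = 6 + 2t

x = -3 + 9t, y = -4 + t, z = 6 + 2t


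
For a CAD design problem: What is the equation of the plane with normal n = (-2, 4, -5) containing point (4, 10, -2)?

The plane through P with normal n = (a, b, c) satisfies n·(r - P) = 0,
i.e. ax + by + cz = a·x₀ + b·y₀ + c·z₀.
d = (-2)·4 + 4·10 + (-5)·(-2)
  = -8 + 40 + 10
  = 42
Equation: -2x + 4y - 5z = 42

-2x + 4y - 5z = 42


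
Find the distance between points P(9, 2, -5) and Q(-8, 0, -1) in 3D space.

d = √[(x₂-x₁)² + (y₂-y₁)² + (z₂-z₁)²]
  = √[(-17)² + (-2)² + 4²]
  = √[289 + 4 + 16]
  = √309
  ≈ 17.58

17.58


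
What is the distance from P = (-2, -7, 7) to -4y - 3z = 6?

distance = |a·x₀ + b·y₀ + c·z₀ - d| / √(a² + b² + c²)
  = |0·(-2) + (-4)·(-7) + (-3)·7 - 6| / √(0² + (-4)² + (-3)²)
  = |0 + 28 - 21 - 6| / √(0 + 16 + 9)
  = |1| / √25
  = 1 / 5
  ≈ 0.2

0.2


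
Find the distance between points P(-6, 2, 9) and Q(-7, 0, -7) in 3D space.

d = √[(x₂-x₁)² + (y₂-y₁)² + (z₂-z₁)²]
  = √[(-1)² + (-2)² + (-16)²]
  = √[1 + 4 + 256]
  = √261
  ≈ 16.16

16.16


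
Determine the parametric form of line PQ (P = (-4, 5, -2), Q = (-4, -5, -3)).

Direction vector d = Q - P = (-4 + 4, -5 - 5, -3 + 2) = (0, -10, -1)
Parametric form r = P + t·d:
x = -4, y = 5 - 10t, z = -2 - t

x = -4, y = 5 - 10t, z = -2 - t


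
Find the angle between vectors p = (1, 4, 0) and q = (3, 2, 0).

p·q = 1·3 + 4·2 + 0·0 = 3 + 8 + 0 = 11
|p| = √(1² + 4² + 0²) = √17 ≈ 4.123
|q| = √(3² + 2² + 0²) = √13 ≈ 3.606
cos θ = (p·q)/(|p||q|) = 11/(4.123·3.606) ≈ 0.7399
θ = arccos(0.7399) ≈ 42.27°

42.27°


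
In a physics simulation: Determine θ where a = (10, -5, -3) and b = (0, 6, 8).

a·b = 10·0 + (-5)·6 + (-3)·8 = 0 - 30 - 24 = -54
|a| = √(10² + (-5)² + (-3)²) = √134 ≈ 11.58
|b| = √(0² + 6² + 8²) = √100 ≈ 10
cos θ = (a·b)/(|a||b|) = -54/(11.58·10) ≈ -0.4665
θ = arccos(-0.4665) ≈ 117.8°

117.8°


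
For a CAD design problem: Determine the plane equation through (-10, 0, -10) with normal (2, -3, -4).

The plane through P with normal n = (a, b, c) satisfies n·(r - P) = 0,
i.e. ax + by + cz = a·x₀ + b·y₀ + c·z₀.
d = 2·(-10) + (-3)·0 + (-4)·(-10)
  = -20 + 0 + 40
  = 20
Equation: 2x - 3y - 4z = 20

2x - 3y - 4z = 20


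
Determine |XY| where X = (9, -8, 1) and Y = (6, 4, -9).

d = √[(x₂-x₁)² + (y₂-y₁)² + (z₂-z₁)²]
  = √[(-3)² + 12² + (-10)²]
  = √[9 + 144 + 100]
  = √253
  ≈ 15.91

15.91


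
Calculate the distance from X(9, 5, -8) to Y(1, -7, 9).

d = √[(x₂-x₁)² + (y₂-y₁)² + (z₂-z₁)²]
  = √[(-8)² + (-12)² + 17²]
  = √[64 + 144 + 289]
  = √497
  ≈ 22.29

22.29


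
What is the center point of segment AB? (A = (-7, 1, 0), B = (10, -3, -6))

M = ((x₁+x₂)/2, (y₁+y₂)/2, (z₁+z₂)/2)
  = ((-7 + 10)/2, (1 - 3)/2, (0 - 6)/2)
  = (3/2, -2/2, -6/2)
  = (1.5, -1, -3)

(1.5, -1, -3)


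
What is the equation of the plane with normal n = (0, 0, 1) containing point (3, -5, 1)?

The plane through P with normal n = (a, b, c) satisfies n·(r - P) = 0,
i.e. ax + by + cz = a·x₀ + b·y₀ + c·z₀.
d = 0·3 + 0·(-5) + 1·1
  = 0 + 0 + 1
  = 1
Equation: z = 1

z = 1


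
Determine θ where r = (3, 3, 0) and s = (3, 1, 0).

r·s = 3·3 + 3·1 + 0·0 = 9 + 3 + 0 = 12
|r| = √(3² + 3² + 0²) = √18 ≈ 4.243
|s| = √(3² + 1² + 0²) = √10 ≈ 3.162
cos θ = (r·s)/(|r||s|) = 12/(4.243·3.162) ≈ 0.8944
θ = arccos(0.8944) ≈ 26.57°

26.57°


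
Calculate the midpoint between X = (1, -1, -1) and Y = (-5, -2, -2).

M = ((x₁+x₂)/2, (y₁+y₂)/2, (z₁+z₂)/2)
  = ((1 - 5)/2, (-1 - 2)/2, (-1 - 2)/2)
  = (-4/2, -3/2, -3/2)
  = (-2, -1.5, -1.5)

(-2, -1.5, -1.5)


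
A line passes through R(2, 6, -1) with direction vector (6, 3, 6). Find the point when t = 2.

P(t) = R + t·d
  = (2 + 6·2, 6 + 3·2, -1 + 6·2)
  = (2 + 12, 6 + 6, -1 + 12)
  = (14, 12, 11)

(14, 12, 11)


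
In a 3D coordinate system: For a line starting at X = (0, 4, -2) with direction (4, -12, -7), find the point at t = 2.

P(t) = X + t·d
  = (0 + 4·2, 4 + (-12)·2, -2 + (-7)·2)
  = (0 + 8, 4 - 24, -2 - 14)
  = (8, -20, -16)

(8, -20, -16)


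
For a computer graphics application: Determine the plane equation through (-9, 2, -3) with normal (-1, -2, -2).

The plane through P with normal n = (a, b, c) satisfies n·(r - P) = 0,
i.e. ax + by + cz = a·x₀ + b·y₀ + c·z₀.
d = (-1)·(-9) + (-2)·2 + (-2)·(-3)
  = 9 - 4 + 6
  = 11
Equation: -x - 2y - 2z = 11

-x - 2y - 2z = 11


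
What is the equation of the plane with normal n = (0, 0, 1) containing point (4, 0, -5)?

The plane through P with normal n = (a, b, c) satisfies n·(r - P) = 0,
i.e. ax + by + cz = a·x₀ + b·y₀ + c·z₀.
d = 0·4 + 0·0 + 1·(-5)
  = 0 + 0 - 5
  = -5
Equation: z = -5

z = -5


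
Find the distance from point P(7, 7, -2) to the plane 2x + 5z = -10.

distance = |a·x₀ + b·y₀ + c·z₀ - d| / √(a² + b² + c²)
  = |2·7 + 0·7 + 5·(-2) - (-10)| / √(2² + 0² + 5²)
  = |14 + 0 - 10 + 10| / √(4 + 0 + 25)
  = |14| / √29
  = 14 / 5.385
  ≈ 2.6

2.6


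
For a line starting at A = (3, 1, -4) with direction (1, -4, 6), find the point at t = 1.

P(t) = A + t·d
  = (3 + 1·1, 1 + (-4)·1, -4 + 6·1)
  = (3 + 1, 1 - 4, -4 + 6)
  = (4, -3, 2)

(4, -3, 2)


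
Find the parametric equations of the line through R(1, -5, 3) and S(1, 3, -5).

Direction vector d = S - R = (1 - 1, 3 + 5, -5 - 3) = (0, 8, -8)
Parametric form r = R + t·d:
x = 1, y = -5 + 8t, z = 3 - 8t

x = 1, y = -5 + 8t, z = 3 - 8t


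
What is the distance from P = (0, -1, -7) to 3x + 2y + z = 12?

distance = |a·x₀ + b·y₀ + c·z₀ - d| / √(a² + b² + c²)
  = |3·0 + 2·(-1) + 1·(-7) - 12| / √(3² + 2² + 1²)
  = |0 - 2 - 7 - 12| / √(9 + 4 + 1)
  = |-21| / √14
  = 21 / 3.742
  ≈ 5.612

5.612


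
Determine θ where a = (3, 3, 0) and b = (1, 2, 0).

a·b = 3·1 + 3·2 + 0·0 = 3 + 6 + 0 = 9
|a| = √(3² + 3² + 0²) = √18 ≈ 4.243
|b| = √(1² + 2² + 0²) = √5 ≈ 2.236
cos θ = (a·b)/(|a||b|) = 9/(4.243·2.236) ≈ 0.9487
θ = arccos(0.9487) ≈ 18.43°

18.43°


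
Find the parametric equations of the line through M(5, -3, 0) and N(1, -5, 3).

Direction vector d = N - M = (1 - 5, -5 + 3, 3 + 0) = (-4, -2, 3)
Parametric form r = M + t·d:
x = 5 - 4t, y = -3 - 2t, z = 0 + 3t

x = 5 - 4t, y = -3 - 2t, z = 0 + 3t


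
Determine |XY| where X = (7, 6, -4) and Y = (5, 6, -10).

d = √[(x₂-x₁)² + (y₂-y₁)² + (z₂-z₁)²]
  = √[(-2)² + 0² + (-6)²]
  = √[4 + 0 + 36]
  = √40
  ≈ 6.325

6.325


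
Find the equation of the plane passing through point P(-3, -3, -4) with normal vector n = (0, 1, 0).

The plane through P with normal n = (a, b, c) satisfies n·(r - P) = 0,
i.e. ax + by + cz = a·x₀ + b·y₀ + c·z₀.
d = 0·(-3) + 1·(-3) + 0·(-4)
  = 0 - 3 + 0
  = -3
Equation: y = -3

y = -3


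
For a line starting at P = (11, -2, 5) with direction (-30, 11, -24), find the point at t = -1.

P(t) = P + t·d
  = (11 + (-30)·(-1), -2 + 11·(-1), 5 + (-24)·(-1))
  = (11 + 30, -2 - 11, 5 + 24)
  = (41, -13, 29)

(41, -13, 29)


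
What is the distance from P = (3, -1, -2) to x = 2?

distance = |a·x₀ + b·y₀ + c·z₀ - d| / √(a² + b² + c²)
  = |1·3 + 0·(-1) + 0·(-2) - 2| / √(1² + 0² + 0²)
  = |3 + 0 + 0 - 2| / √(1 + 0 + 0)
  = |1| / √1
  = 1 / 1
  ≈ 1

1


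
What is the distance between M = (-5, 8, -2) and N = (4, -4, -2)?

d = √[(x₂-x₁)² + (y₂-y₁)² + (z₂-z₁)²]
  = √[9² + (-12)² + 0²]
  = √[81 + 144 + 0]
  = √225
  ≈ 15

15


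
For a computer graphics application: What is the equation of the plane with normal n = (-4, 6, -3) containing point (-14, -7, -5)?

The plane through P with normal n = (a, b, c) satisfies n·(r - P) = 0,
i.e. ax + by + cz = a·x₀ + b·y₀ + c·z₀.
d = (-4)·(-14) + 6·(-7) + (-3)·(-5)
  = 56 - 42 + 15
  = 29
Equation: -4x + 6y - 3z = 29

-4x + 6y - 3z = 29


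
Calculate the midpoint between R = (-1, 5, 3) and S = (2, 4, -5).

M = ((x₁+x₂)/2, (y₁+y₂)/2, (z₁+z₂)/2)
  = ((-1 + 2)/2, (5 + 4)/2, (3 - 5)/2)
  = (1/2, 9/2, -2/2)
  = (0.5, 4.5, -1)

(0.5, 4.5, -1)


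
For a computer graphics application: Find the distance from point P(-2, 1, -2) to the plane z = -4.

distance = |a·x₀ + b·y₀ + c·z₀ - d| / √(a² + b² + c²)
  = |0·(-2) + 0·1 + 1·(-2) - (-4)| / √(0² + 0² + 1²)
  = |0 + 0 - 2 + 4| / √(0 + 0 + 1)
  = |2| / √1
  = 2 / 1
  ≈ 2

2


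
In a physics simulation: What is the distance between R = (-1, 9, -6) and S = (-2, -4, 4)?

d = √[(x₂-x₁)² + (y₂-y₁)² + (z₂-z₁)²]
  = √[(-1)² + (-13)² + 10²]
  = √[1 + 169 + 100]
  = √270
  ≈ 16.43

16.43


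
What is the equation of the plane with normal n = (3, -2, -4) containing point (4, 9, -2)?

The plane through P with normal n = (a, b, c) satisfies n·(r - P) = 0,
i.e. ax + by + cz = a·x₀ + b·y₀ + c·z₀.
d = 3·4 + (-2)·9 + (-4)·(-2)
  = 12 - 18 + 8
  = 2
Equation: 3x - 2y - 4z = 2

3x - 2y - 4z = 2


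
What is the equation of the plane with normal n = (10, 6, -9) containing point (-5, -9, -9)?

The plane through P with normal n = (a, b, c) satisfies n·(r - P) = 0,
i.e. ax + by + cz = a·x₀ + b·y₀ + c·z₀.
d = 10·(-5) + 6·(-9) + (-9)·(-9)
  = -50 - 54 + 81
  = -23
Equation: 10x + 6y - 9z = -23

10x + 6y - 9z = -23


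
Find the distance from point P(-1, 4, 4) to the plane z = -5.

distance = |a·x₀ + b·y₀ + c·z₀ - d| / √(a² + b² + c²)
  = |0·(-1) + 0·4 + 1·4 - (-5)| / √(0² + 0² + 1²)
  = |0 + 0 + 4 + 5| / √(0 + 0 + 1)
  = |9| / √1
  = 9 / 1
  ≈ 9

9


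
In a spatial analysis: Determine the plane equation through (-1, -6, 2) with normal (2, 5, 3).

The plane through P with normal n = (a, b, c) satisfies n·(r - P) = 0,
i.e. ax + by + cz = a·x₀ + b·y₀ + c·z₀.
d = 2·(-1) + 5·(-6) + 3·2
  = -2 - 30 + 6
  = -26
Equation: 2x + 5y + 3z = -26

2x + 5y + 3z = -26


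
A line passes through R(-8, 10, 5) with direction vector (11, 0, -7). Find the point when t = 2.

P(t) = R + t·d
  = (-8 + 11·2, 10 + 0·2, 5 + (-7)·2)
  = (-8 + 22, 10 + 0, 5 - 14)
  = (14, 10, -9)

(14, 10, -9)


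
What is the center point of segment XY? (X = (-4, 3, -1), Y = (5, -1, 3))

M = ((x₁+x₂)/2, (y₁+y₂)/2, (z₁+z₂)/2)
  = ((-4 + 5)/2, (3 - 1)/2, (-1 + 3)/2)
  = (1/2, 2/2, 2/2)
  = (0.5, 1, 1)

(0.5, 1, 1)


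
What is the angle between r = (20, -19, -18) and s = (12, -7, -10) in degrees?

r·s = 20·12 + (-19)·(-7) + (-18)·(-10) = 240 + 133 + 180 = 553
|r| = √(20² + (-19)² + (-18)²) = √1085 ≈ 32.94
|s| = √(12² + (-7)² + (-10)²) = √293 ≈ 17.12
cos θ = (r·s)/(|r||s|) = 553/(32.94·17.12) ≈ 0.9808
θ = arccos(0.9808) ≈ 11.25°

11.25°


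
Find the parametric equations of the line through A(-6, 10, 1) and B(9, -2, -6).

Direction vector d = B - A = (9 + 6, -2 - 10, -6 - 1) = (15, -12, -7)
Parametric form r = A + t·d:
x = -6 + 15t, y = 10 - 12t, z = 1 - 7t

x = -6 + 15t, y = 10 - 12t, z = 1 - 7t


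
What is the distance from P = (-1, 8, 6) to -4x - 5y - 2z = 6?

distance = |a·x₀ + b·y₀ + c·z₀ - d| / √(a² + b² + c²)
  = |(-4)·(-1) + (-5)·8 + (-2)·6 - 6| / √((-4)² + (-5)² + (-2)²)
  = |4 - 40 - 12 - 6| / √(16 + 25 + 4)
  = |-54| / √45
  = 54 / 6.708
  ≈ 8.05

8.05


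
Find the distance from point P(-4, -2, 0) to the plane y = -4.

distance = |a·x₀ + b·y₀ + c·z₀ - d| / √(a² + b² + c²)
  = |0·(-4) + 1·(-2) + 0·0 - (-4)| / √(0² + 1² + 0²)
  = |0 - 2 + 0 + 4| / √(0 + 1 + 0)
  = |2| / √1
  = 2 / 1
  ≈ 2

2


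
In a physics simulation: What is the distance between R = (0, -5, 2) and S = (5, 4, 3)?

d = √[(x₂-x₁)² + (y₂-y₁)² + (z₂-z₁)²]
  = √[5² + 9² + 1²]
  = √[25 + 81 + 1]
  = √107
  ≈ 10.34

10.34


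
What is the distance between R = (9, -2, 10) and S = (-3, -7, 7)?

d = √[(x₂-x₁)² + (y₂-y₁)² + (z₂-z₁)²]
  = √[(-12)² + (-5)² + (-3)²]
  = √[144 + 25 + 9]
  = √178
  ≈ 13.34

13.34


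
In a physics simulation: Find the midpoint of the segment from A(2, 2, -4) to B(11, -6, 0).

M = ((x₁+x₂)/2, (y₁+y₂)/2, (z₁+z₂)/2)
  = ((2 + 11)/2, (2 - 6)/2, (-4 + 0)/2)
  = (13/2, -4/2, -4/2)
  = (6.5, -2, -2)

(6.5, -2, -2)


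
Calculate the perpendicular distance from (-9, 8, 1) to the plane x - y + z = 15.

distance = |a·x₀ + b·y₀ + c·z₀ - d| / √(a² + b² + c²)
  = |1·(-9) + (-1)·8 + 1·1 - 15| / √(1² + (-1)² + 1²)
  = |-9 - 8 + 1 - 15| / √(1 + 1 + 1)
  = |-31| / √3
  = 31 / 1.732
  ≈ 17.9

17.9


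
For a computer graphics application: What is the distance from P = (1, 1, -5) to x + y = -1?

distance = |a·x₀ + b·y₀ + c·z₀ - d| / √(a² + b² + c²)
  = |1·1 + 1·1 + 0·(-5) - (-1)| / √(1² + 1² + 0²)
  = |1 + 1 + 0 + 1| / √(1 + 1 + 0)
  = |3| / √2
  = 3 / 1.414
  ≈ 2.121

2.121


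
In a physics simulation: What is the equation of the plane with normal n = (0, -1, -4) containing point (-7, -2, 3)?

The plane through P with normal n = (a, b, c) satisfies n·(r - P) = 0,
i.e. ax + by + cz = a·x₀ + b·y₀ + c·z₀.
d = 0·(-7) + (-1)·(-2) + (-4)·3
  = 0 + 2 - 12
  = -10
Equation: -y - 4z = -10

-y - 4z = -10


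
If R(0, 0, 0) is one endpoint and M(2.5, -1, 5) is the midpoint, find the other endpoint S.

S = 2M - R
  = (2·2.5 - 0, 2·(-1) - 0, 2·5 - 0)
  = (5 + 0, -2 + 0, 10 + 0)
  = (5, -2, 10)

(5, -2, 10)


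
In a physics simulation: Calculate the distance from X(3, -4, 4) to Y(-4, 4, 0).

d = √[(x₂-x₁)² + (y₂-y₁)² + (z₂-z₁)²]
  = √[(-7)² + 8² + (-4)²]
  = √[49 + 64 + 16]
  = √129
  ≈ 11.36

11.36


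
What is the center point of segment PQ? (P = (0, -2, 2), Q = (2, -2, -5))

M = ((x₁+x₂)/2, (y₁+y₂)/2, (z₁+z₂)/2)
  = ((0 + 2)/2, (-2 - 2)/2, (2 - 5)/2)
  = (2/2, -4/2, -3/2)
  = (1, -2, -1.5)

(1, -2, -1.5)


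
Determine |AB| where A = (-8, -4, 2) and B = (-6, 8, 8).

d = √[(x₂-x₁)² + (y₂-y₁)² + (z₂-z₁)²]
  = √[2² + 12² + 6²]
  = √[4 + 144 + 36]
  = √184
  ≈ 13.56

13.56


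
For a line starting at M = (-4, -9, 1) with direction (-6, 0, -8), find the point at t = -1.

P(t) = M + t·d
  = (-4 + (-6)·(-1), -9 + 0·(-1), 1 + (-8)·(-1))
  = (-4 + 6, -9 + 0, 1 + 8)
  = (2, -9, 9)

(2, -9, 9)


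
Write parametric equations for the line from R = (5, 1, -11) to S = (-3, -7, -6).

Direction vector d = S - R = (-3 - 5, -7 - 1, -6 + 11) = (-8, -8, 5)
Parametric form r = R + t·d:
x = 5 - 8t, y = 1 - 8t, z = -11 + 5t

x = 5 - 8t, y = 1 - 8t, z = -11 + 5t


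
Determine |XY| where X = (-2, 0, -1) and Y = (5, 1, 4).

d = √[(x₂-x₁)² + (y₂-y₁)² + (z₂-z₁)²]
  = √[7² + 1² + 5²]
  = √[49 + 1 + 25]
  = √75
  ≈ 8.66

8.66


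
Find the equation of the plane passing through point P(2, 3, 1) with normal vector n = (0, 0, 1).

The plane through P with normal n = (a, b, c) satisfies n·(r - P) = 0,
i.e. ax + by + cz = a·x₀ + b·y₀ + c·z₀.
d = 0·2 + 0·3 + 1·1
  = 0 + 0 + 1
  = 1
Equation: z = 1

z = 1


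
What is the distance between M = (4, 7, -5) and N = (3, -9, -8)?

d = √[(x₂-x₁)² + (y₂-y₁)² + (z₂-z₁)²]
  = √[(-1)² + (-16)² + (-3)²]
  = √[1 + 256 + 9]
  = √266
  ≈ 16.31

16.31


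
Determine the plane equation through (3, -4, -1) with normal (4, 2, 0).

The plane through P with normal n = (a, b, c) satisfies n·(r - P) = 0,
i.e. ax + by + cz = a·x₀ + b·y₀ + c·z₀.
d = 4·3 + 2·(-4) + 0·(-1)
  = 12 - 8 + 0
  = 4
Equation: 4x + 2y = 4

4x + 2y = 4


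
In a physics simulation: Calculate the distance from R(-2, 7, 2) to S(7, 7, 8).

d = √[(x₂-x₁)² + (y₂-y₁)² + (z₂-z₁)²]
  = √[9² + 0² + 6²]
  = √[81 + 0 + 36]
  = √117
  ≈ 10.82

10.82


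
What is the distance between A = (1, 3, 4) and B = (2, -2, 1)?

d = √[(x₂-x₁)² + (y₂-y₁)² + (z₂-z₁)²]
  = √[1² + (-5)² + (-3)²]
  = √[1 + 25 + 9]
  = √35
  ≈ 5.916

5.916


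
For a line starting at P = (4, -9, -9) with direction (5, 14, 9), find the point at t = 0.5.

P(t) = P + t·d
  = (4 + 5·0.5, -9 + 14·0.5, -9 + 9·0.5)
  = (4 + 2.5, -9 + 7, -9 + 4.5)
  = (6.5, -2, -4.5)

(6.5, -2, -4.5)


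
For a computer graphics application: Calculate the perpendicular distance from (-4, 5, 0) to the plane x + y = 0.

distance = |a·x₀ + b·y₀ + c·z₀ - d| / √(a² + b² + c²)
  = |1·(-4) + 1·5 + 0·0 - 0| / √(1² + 1² + 0²)
  = |-4 + 5 + 0 + 0| / √(1 + 1 + 0)
  = |1| / √2
  = 1 / 1.414
  ≈ 0.7071

0.7071


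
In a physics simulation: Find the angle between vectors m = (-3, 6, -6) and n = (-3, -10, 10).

m·n = (-3)·(-3) + 6·(-10) + (-6)·10 = 9 - 60 - 60 = -111
|m| = √((-3)² + 6² + (-6)²) = √81 ≈ 9
|n| = √((-3)² + (-10)² + 10²) = √209 ≈ 14.46
cos θ = (m·n)/(|m||n|) = -111/(9·14.46) ≈ -0.8531
θ = arccos(-0.8531) ≈ 148.6°

148.6°


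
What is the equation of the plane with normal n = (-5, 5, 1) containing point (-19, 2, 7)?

The plane through P with normal n = (a, b, c) satisfies n·(r - P) = 0,
i.e. ax + by + cz = a·x₀ + b·y₀ + c·z₀.
d = (-5)·(-19) + 5·2 + 1·7
  = 95 + 10 + 7
  = 112
Equation: -5x + 5y + z = 112

-5x + 5y + z = 112


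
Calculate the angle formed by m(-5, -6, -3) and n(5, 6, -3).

m·n = (-5)·5 + (-6)·6 + (-3)·(-3) = -25 - 36 + 9 = -52
|m| = √((-5)² + (-6)² + (-3)²) = √70 ≈ 8.367
|n| = √(5² + 6² + (-3)²) = √70 ≈ 8.367
cos θ = (m·n)/(|m||n|) = -52/(8.367·8.367) ≈ -0.7429
θ = arccos(-0.7429) ≈ 138°

138°


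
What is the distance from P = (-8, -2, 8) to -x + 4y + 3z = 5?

distance = |a·x₀ + b·y₀ + c·z₀ - d| / √(a² + b² + c²)
  = |(-1)·(-8) + 4·(-2) + 3·8 - 5| / √((-1)² + 4² + 3²)
  = |8 - 8 + 24 - 5| / √(1 + 16 + 9)
  = |19| / √26
  = 19 / 5.099
  ≈ 3.726

3.726


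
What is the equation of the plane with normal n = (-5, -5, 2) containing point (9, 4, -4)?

The plane through P with normal n = (a, b, c) satisfies n·(r - P) = 0,
i.e. ax + by + cz = a·x₀ + b·y₀ + c·z₀.
d = (-5)·9 + (-5)·4 + 2·(-4)
  = -45 - 20 - 8
  = -73
Equation: -5x - 5y + 2z = -73

-5x - 5y + 2z = -73


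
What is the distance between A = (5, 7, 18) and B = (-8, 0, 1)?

d = √[(x₂-x₁)² + (y₂-y₁)² + (z₂-z₁)²]
  = √[(-13)² + (-7)² + (-17)²]
  = √[169 + 49 + 289]
  = √507
  ≈ 22.52

22.52


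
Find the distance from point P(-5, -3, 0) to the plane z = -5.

distance = |a·x₀ + b·y₀ + c·z₀ - d| / √(a² + b² + c²)
  = |0·(-5) + 0·(-3) + 1·0 - (-5)| / √(0² + 0² + 1²)
  = |0 + 0 + 0 + 5| / √(0 + 0 + 1)
  = |5| / √1
  = 5 / 1
  ≈ 5

5


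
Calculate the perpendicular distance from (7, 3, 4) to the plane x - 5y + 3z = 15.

distance = |a·x₀ + b·y₀ + c·z₀ - d| / √(a² + b² + c²)
  = |1·7 + (-5)·3 + 3·4 - 15| / √(1² + (-5)² + 3²)
  = |7 - 15 + 12 - 15| / √(1 + 25 + 9)
  = |-11| / √35
  = 11 / 5.916
  ≈ 1.859

1.859


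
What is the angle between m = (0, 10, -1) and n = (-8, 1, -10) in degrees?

m·n = 0·(-8) + 10·1 + (-1)·(-10) = 0 + 10 + 10 = 20
|m| = √(0² + 10² + (-1)²) = √101 ≈ 10.05
|n| = √((-8)² + 1² + (-10)²) = √165 ≈ 12.85
cos θ = (m·n)/(|m||n|) = 20/(10.05·12.85) ≈ 0.1549
θ = arccos(0.1549) ≈ 81.09°

81.09°


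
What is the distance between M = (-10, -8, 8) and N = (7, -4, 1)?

d = √[(x₂-x₁)² + (y₂-y₁)² + (z₂-z₁)²]
  = √[17² + 4² + (-7)²]
  = √[289 + 16 + 49]
  = √354
  ≈ 18.81

18.81


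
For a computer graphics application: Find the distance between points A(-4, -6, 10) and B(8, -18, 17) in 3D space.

d = √[(x₂-x₁)² + (y₂-y₁)² + (z₂-z₁)²]
  = √[12² + (-12)² + 7²]
  = √[144 + 144 + 49]
  = √337
  ≈ 18.36

18.36


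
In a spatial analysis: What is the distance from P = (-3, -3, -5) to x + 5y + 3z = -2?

distance = |a·x₀ + b·y₀ + c·z₀ - d| / √(a² + b² + c²)
  = |1·(-3) + 5·(-3) + 3·(-5) - (-2)| / √(1² + 5² + 3²)
  = |-3 - 15 - 15 + 2| / √(1 + 25 + 9)
  = |-31| / √35
  = 31 / 5.916
  ≈ 5.24

5.24


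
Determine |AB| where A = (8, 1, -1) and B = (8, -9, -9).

d = √[(x₂-x₁)² + (y₂-y₁)² + (z₂-z₁)²]
  = √[0² + (-10)² + (-8)²]
  = √[0 + 100 + 64]
  = √164
  ≈ 12.81

12.81


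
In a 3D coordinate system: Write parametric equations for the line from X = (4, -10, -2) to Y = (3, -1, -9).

Direction vector d = Y - X = (3 - 4, -1 + 10, -9 + 2) = (-1, 9, -7)
Parametric form r = X + t·d:
x = 4 - t, y = -10 + 9t, z = -2 - 7t

x = 4 - t, y = -10 + 9t, z = -2 - 7t


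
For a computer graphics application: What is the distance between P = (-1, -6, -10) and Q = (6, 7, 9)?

d = √[(x₂-x₁)² + (y₂-y₁)² + (z₂-z₁)²]
  = √[7² + 13² + 19²]
  = √[49 + 169 + 361]
  = √579
  ≈ 24.06

24.06


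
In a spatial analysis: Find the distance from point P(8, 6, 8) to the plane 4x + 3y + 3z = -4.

distance = |a·x₀ + b·y₀ + c·z₀ - d| / √(a² + b² + c²)
  = |4·8 + 3·6 + 3·8 - (-4)| / √(4² + 3² + 3²)
  = |32 + 18 + 24 + 4| / √(16 + 9 + 9)
  = |78| / √34
  = 78 / 5.831
  ≈ 13.38

13.38


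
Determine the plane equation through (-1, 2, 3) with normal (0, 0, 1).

The plane through P with normal n = (a, b, c) satisfies n·(r - P) = 0,
i.e. ax + by + cz = a·x₀ + b·y₀ + c·z₀.
d = 0·(-1) + 0·2 + 1·3
  = 0 + 0 + 3
  = 3
Equation: z = 3

z = 3


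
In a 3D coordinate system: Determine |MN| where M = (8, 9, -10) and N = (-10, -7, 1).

d = √[(x₂-x₁)² + (y₂-y₁)² + (z₂-z₁)²]
  = √[(-18)² + (-16)² + 11²]
  = √[324 + 256 + 121]
  = √701
  ≈ 26.48

26.48


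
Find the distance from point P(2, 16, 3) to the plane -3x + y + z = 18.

distance = |a·x₀ + b·y₀ + c·z₀ - d| / √(a² + b² + c²)
  = |(-3)·2 + 1·16 + 1·3 - 18| / √((-3)² + 1² + 1²)
  = |-6 + 16 + 3 - 18| / √(9 + 1 + 1)
  = |-5| / √11
  = 5 / 3.317
  ≈ 1.508

1.508


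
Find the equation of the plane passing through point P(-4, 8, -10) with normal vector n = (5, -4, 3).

The plane through P with normal n = (a, b, c) satisfies n·(r - P) = 0,
i.e. ax + by + cz = a·x₀ + b·y₀ + c·z₀.
d = 5·(-4) + (-4)·8 + 3·(-10)
  = -20 - 32 - 30
  = -82
Equation: 5x - 4y + 3z = -82

5x - 4y + 3z = -82


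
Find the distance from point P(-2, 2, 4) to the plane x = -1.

distance = |a·x₀ + b·y₀ + c·z₀ - d| / √(a² + b² + c²)
  = |1·(-2) + 0·2 + 0·4 - (-1)| / √(1² + 0² + 0²)
  = |-2 + 0 + 0 + 1| / √(1 + 0 + 0)
  = |-1| / √1
  = 1 / 1
  ≈ 1

1


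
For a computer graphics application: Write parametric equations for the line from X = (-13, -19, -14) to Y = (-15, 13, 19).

Direction vector d = Y - X = (-15 + 13, 13 + 19, 19 + 14) = (-2, 32, 33)
Parametric form r = X + t·d:
x = -13 - 2t, y = -19 + 32t, z = -14 + 33t

x = -13 - 2t, y = -19 + 32t, z = -14 + 33t


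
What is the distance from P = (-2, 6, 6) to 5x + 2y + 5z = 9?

distance = |a·x₀ + b·y₀ + c·z₀ - d| / √(a² + b² + c²)
  = |5·(-2) + 2·6 + 5·6 - 9| / √(5² + 2² + 5²)
  = |-10 + 12 + 30 - 9| / √(25 + 4 + 25)
  = |23| / √54
  = 23 / 7.348
  ≈ 3.13

3.13


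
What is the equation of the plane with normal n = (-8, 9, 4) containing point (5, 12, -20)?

The plane through P with normal n = (a, b, c) satisfies n·(r - P) = 0,
i.e. ax + by + cz = a·x₀ + b·y₀ + c·z₀.
d = (-8)·5 + 9·12 + 4·(-20)
  = -40 + 108 - 80
  = -12
Equation: -8x + 9y + 4z = -12

-8x + 9y + 4z = -12


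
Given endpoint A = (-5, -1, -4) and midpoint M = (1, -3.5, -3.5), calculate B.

B = 2M - A
  = (2·1 - (-5), 2·(-3.5) - (-1), 2·(-3.5) - (-4))
  = (2 + 5, -7 + 1, -7 + 4)
  = (7, -6, -3)

(7, -6, -3)


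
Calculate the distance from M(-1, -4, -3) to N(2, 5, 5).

d = √[(x₂-x₁)² + (y₂-y₁)² + (z₂-z₁)²]
  = √[3² + 9² + 8²]
  = √[9 + 81 + 64]
  = √154
  ≈ 12.41

12.41


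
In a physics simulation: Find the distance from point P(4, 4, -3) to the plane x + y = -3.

distance = |a·x₀ + b·y₀ + c·z₀ - d| / √(a² + b² + c²)
  = |1·4 + 1·4 + 0·(-3) - (-3)| / √(1² + 1² + 0²)
  = |4 + 4 + 0 + 3| / √(1 + 1 + 0)
  = |11| / √2
  = 11 / 1.414
  ≈ 7.778

7.778


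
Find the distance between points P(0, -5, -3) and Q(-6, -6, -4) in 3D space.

d = √[(x₂-x₁)² + (y₂-y₁)² + (z₂-z₁)²]
  = √[(-6)² + (-1)² + (-1)²]
  = √[36 + 1 + 1]
  = √38
  ≈ 6.164

6.164


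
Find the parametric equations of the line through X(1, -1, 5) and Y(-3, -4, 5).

Direction vector d = Y - X = (-3 - 1, -4 + 1, 5 - 5) = (-4, -3, 0)
Parametric form r = X + t·d:
x = 1 - 4t, y = -1 - 3t, z = 5

x = 1 - 4t, y = -1 - 3t, z = 5


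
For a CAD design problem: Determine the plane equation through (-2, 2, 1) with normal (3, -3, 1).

The plane through P with normal n = (a, b, c) satisfies n·(r - P) = 0,
i.e. ax + by + cz = a·x₀ + b·y₀ + c·z₀.
d = 3·(-2) + (-3)·2 + 1·1
  = -6 - 6 + 1
  = -11
Equation: 3x - 3y + z = -11

3x - 3y + z = -11


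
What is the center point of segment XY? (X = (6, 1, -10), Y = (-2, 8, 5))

M = ((x₁+x₂)/2, (y₁+y₂)/2, (z₁+z₂)/2)
  = ((6 - 2)/2, (1 + 8)/2, (-10 + 5)/2)
  = (4/2, 9/2, -5/2)
  = (2, 4.5, -2.5)

(2, 4.5, -2.5)


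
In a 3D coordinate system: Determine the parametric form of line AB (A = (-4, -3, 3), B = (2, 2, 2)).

Direction vector d = B - A = (2 + 4, 2 + 3, 2 - 3) = (6, 5, -1)
Parametric form r = A + t·d:
x = -4 + 6t, y = -3 + 5t, z = 3 - t

x = -4 + 6t, y = -3 + 5t, z = 3 - t


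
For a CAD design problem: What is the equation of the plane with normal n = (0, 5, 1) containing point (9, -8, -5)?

The plane through P with normal n = (a, b, c) satisfies n·(r - P) = 0,
i.e. ax + by + cz = a·x₀ + b·y₀ + c·z₀.
d = 0·9 + 5·(-8) + 1·(-5)
  = 0 - 40 - 5
  = -45
Equation: 5y + z = -45

5y + z = -45


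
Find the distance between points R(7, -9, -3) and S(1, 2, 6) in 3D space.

d = √[(x₂-x₁)² + (y₂-y₁)² + (z₂-z₁)²]
  = √[(-6)² + 11² + 9²]
  = √[36 + 121 + 81]
  = √238
  ≈ 15.43

15.43


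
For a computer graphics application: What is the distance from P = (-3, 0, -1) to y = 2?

distance = |a·x₀ + b·y₀ + c·z₀ - d| / √(a² + b² + c²)
  = |0·(-3) + 1·0 + 0·(-1) - 2| / √(0² + 1² + 0²)
  = |0 + 0 + 0 - 2| / √(0 + 1 + 0)
  = |-2| / √1
  = 2 / 1
  ≈ 2

2


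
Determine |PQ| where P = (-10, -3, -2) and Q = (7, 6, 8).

d = √[(x₂-x₁)² + (y₂-y₁)² + (z₂-z₁)²]
  = √[17² + 9² + 10²]
  = √[289 + 81 + 100]
  = √470
  ≈ 21.68

21.68


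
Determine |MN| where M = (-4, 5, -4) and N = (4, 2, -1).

d = √[(x₂-x₁)² + (y₂-y₁)² + (z₂-z₁)²]
  = √[8² + (-3)² + 3²]
  = √[64 + 9 + 9]
  = √82
  ≈ 9.055

9.055


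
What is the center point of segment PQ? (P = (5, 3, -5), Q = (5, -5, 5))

M = ((x₁+x₂)/2, (y₁+y₂)/2, (z₁+z₂)/2)
  = ((5 + 5)/2, (3 - 5)/2, (-5 + 5)/2)
  = (10/2, -2/2, 0/2)
  = (5, -1, 0)

(5, -1, 0)


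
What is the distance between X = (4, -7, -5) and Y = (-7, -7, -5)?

d = √[(x₂-x₁)² + (y₂-y₁)² + (z₂-z₁)²]
  = √[(-11)² + 0² + 0²]
  = √[121 + 0 + 0]
  = √121
  ≈ 11

11


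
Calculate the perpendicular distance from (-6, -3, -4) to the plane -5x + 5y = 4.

distance = |a·x₀ + b·y₀ + c·z₀ - d| / √(a² + b² + c²)
  = |(-5)·(-6) + 5·(-3) + 0·(-4) - 4| / √((-5)² + 5² + 0²)
  = |30 - 15 + 0 - 4| / √(25 + 25 + 0)
  = |11| / √50
  = 11 / 7.071
  ≈ 1.556

1.556


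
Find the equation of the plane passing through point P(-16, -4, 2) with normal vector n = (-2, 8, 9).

The plane through P with normal n = (a, b, c) satisfies n·(r - P) = 0,
i.e. ax + by + cz = a·x₀ + b·y₀ + c·z₀.
d = (-2)·(-16) + 8·(-4) + 9·2
  = 32 - 32 + 18
  = 18
Equation: -2x + 8y + 9z = 18

-2x + 8y + 9z = 18


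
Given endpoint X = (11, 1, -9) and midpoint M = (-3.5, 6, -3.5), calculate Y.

Y = 2M - X
  = (2·(-3.5) - 11, 2·6 - 1, 2·(-3.5) - (-9))
  = (-7 - 11, 12 - 1, -7 + 9)
  = (-18, 11, 2)

(-18, 11, 2)


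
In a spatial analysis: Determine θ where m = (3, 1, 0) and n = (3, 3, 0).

m·n = 3·3 + 1·3 + 0·0 = 9 + 3 + 0 = 12
|m| = √(3² + 1² + 0²) = √10 ≈ 3.162
|n| = √(3² + 3² + 0²) = √18 ≈ 4.243
cos θ = (m·n)/(|m||n|) = 12/(3.162·4.243) ≈ 0.8944
θ = arccos(0.8944) ≈ 26.57°

26.57°


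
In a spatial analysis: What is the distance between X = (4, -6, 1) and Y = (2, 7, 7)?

d = √[(x₂-x₁)² + (y₂-y₁)² + (z₂-z₁)²]
  = √[(-2)² + 13² + 6²]
  = √[4 + 169 + 36]
  = √209
  ≈ 14.46

14.46


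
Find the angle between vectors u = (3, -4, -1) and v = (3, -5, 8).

u·v = 3·3 + (-4)·(-5) + (-1)·8 = 9 + 20 - 8 = 21
|u| = √(3² + (-4)² + (-1)²) = √26 ≈ 5.099
|v| = √(3² + (-5)² + 8²) = √98 ≈ 9.899
cos θ = (u·v)/(|u||v|) = 21/(5.099·9.899) ≈ 0.416
θ = arccos(0.416) ≈ 65.42°

65.42°


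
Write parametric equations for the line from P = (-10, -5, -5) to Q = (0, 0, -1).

Direction vector d = Q - P = (0 + 10, 0 + 5, -1 + 5) = (10, 5, 4)
Parametric form r = P + t·d:
x = -10 + 10t, y = -5 + 5t, z = -5 + 4t

x = -10 + 10t, y = -5 + 5t, z = -5 + 4t


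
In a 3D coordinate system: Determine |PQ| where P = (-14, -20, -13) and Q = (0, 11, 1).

d = √[(x₂-x₁)² + (y₂-y₁)² + (z₂-z₁)²]
  = √[14² + 31² + 14²]
  = √[196 + 961 + 196]
  = √1353
  ≈ 36.78

36.78


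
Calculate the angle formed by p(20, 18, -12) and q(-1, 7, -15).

p·q = 20·(-1) + 18·7 + (-12)·(-15) = -20 + 126 + 180 = 286
|p| = √(20² + 18² + (-12)²) = √868 ≈ 29.46
|q| = √((-1)² + 7² + (-15)²) = √275 ≈ 16.58
cos θ = (p·q)/(|p||q|) = 286/(29.46·16.58) ≈ 0.5854
θ = arccos(0.5854) ≈ 54.17°

54.17°


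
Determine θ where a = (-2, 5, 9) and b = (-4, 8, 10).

a·b = (-2)·(-4) + 5·8 + 9·10 = 8 + 40 + 90 = 138
|a| = √((-2)² + 5² + 9²) = √110 ≈ 10.49
|b| = √((-4)² + 8² + 10²) = √180 ≈ 13.42
cos θ = (a·b)/(|a||b|) = 138/(10.49·13.42) ≈ 0.9807
θ = arccos(0.9807) ≈ 11.27°

11.27°


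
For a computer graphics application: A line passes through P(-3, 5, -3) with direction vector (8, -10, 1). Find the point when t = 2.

P(t) = P + t·d
  = (-3 + 8·2, 5 + (-10)·2, -3 + 1·2)
  = (-3 + 16, 5 - 20, -3 + 2)
  = (13, -15, -1)

(13, -15, -1)


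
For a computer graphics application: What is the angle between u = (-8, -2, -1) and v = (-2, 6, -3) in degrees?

u·v = (-8)·(-2) + (-2)·6 + (-1)·(-3) = 16 - 12 + 3 = 7
|u| = √((-8)² + (-2)² + (-1)²) = √69 ≈ 8.307
|v| = √((-2)² + 6² + (-3)²) = √49 ≈ 7
cos θ = (u·v)/(|u||v|) = 7/(8.307·7) ≈ 0.1204
θ = arccos(0.1204) ≈ 83.09°

83.09°


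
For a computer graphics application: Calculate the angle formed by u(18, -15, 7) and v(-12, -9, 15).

u·v = 18·(-12) + (-15)·(-9) + 7·15 = -216 + 135 + 105 = 24
|u| = √(18² + (-15)² + 7²) = √598 ≈ 24.45
|v| = √((-12)² + (-9)² + 15²) = √450 ≈ 21.21
cos θ = (u·v)/(|u||v|) = 24/(24.45·21.21) ≈ 0.04627
θ = arccos(0.04627) ≈ 87.35°

87.35°


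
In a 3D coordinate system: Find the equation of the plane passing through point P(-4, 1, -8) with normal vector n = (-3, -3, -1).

The plane through P with normal n = (a, b, c) satisfies n·(r - P) = 0,
i.e. ax + by + cz = a·x₀ + b·y₀ + c·z₀.
d = (-3)·(-4) + (-3)·1 + (-1)·(-8)
  = 12 - 3 + 8
  = 17
Equation: -3x - 3y - z = 17

-3x - 3y - z = 17


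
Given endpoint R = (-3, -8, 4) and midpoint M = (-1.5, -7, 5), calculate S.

S = 2M - R
  = (2·(-1.5) - (-3), 2·(-7) - (-8), 2·5 - 4)
  = (-3 + 3, -14 + 8, 10 - 4)
  = (0, -6, 6)

(0, -6, 6)


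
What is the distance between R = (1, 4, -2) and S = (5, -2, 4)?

d = √[(x₂-x₁)² + (y₂-y₁)² + (z₂-z₁)²]
  = √[4² + (-6)² + 6²]
  = √[16 + 36 + 36]
  = √88
  ≈ 9.381

9.381


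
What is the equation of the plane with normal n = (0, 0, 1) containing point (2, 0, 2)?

The plane through P with normal n = (a, b, c) satisfies n·(r - P) = 0,
i.e. ax + by + cz = a·x₀ + b·y₀ + c·z₀.
d = 0·2 + 0·0 + 1·2
  = 0 + 0 + 2
  = 2
Equation: z = 2

z = 2


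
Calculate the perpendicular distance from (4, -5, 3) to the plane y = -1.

distance = |a·x₀ + b·y₀ + c·z₀ - d| / √(a² + b² + c²)
  = |0·4 + 1·(-5) + 0·3 - (-1)| / √(0² + 1² + 0²)
  = |0 - 5 + 0 + 1| / √(0 + 1 + 0)
  = |-4| / √1
  = 4 / 1
  ≈ 4

4


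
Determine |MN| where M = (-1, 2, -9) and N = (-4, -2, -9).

d = √[(x₂-x₁)² + (y₂-y₁)² + (z₂-z₁)²]
  = √[(-3)² + (-4)² + 0²]
  = √[9 + 16 + 0]
  = √25
  ≈ 5

5


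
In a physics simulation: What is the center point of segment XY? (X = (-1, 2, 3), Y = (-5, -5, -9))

M = ((x₁+x₂)/2, (y₁+y₂)/2, (z₁+z₂)/2)
  = ((-1 - 5)/2, (2 - 5)/2, (3 - 9)/2)
  = (-6/2, -3/2, -6/2)
  = (-3, -1.5, -3)

(-3, -1.5, -3)


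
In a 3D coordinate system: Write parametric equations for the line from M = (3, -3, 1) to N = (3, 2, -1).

Direction vector d = N - M = (3 - 3, 2 + 3, -1 - 1) = (0, 5, -2)
Parametric form r = M + t·d:
x = 3, y = -3 + 5t, z = 1 - 2t

x = 3, y = -3 + 5t, z = 1 - 2t


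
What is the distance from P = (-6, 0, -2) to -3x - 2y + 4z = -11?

distance = |a·x₀ + b·y₀ + c·z₀ - d| / √(a² + b² + c²)
  = |(-3)·(-6) + (-2)·0 + 4·(-2) - (-11)| / √((-3)² + (-2)² + 4²)
  = |18 + 0 - 8 + 11| / √(9 + 4 + 16)
  = |21| / √29
  = 21 / 5.385
  ≈ 3.9

3.9


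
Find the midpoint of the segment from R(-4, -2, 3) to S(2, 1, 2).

M = ((x₁+x₂)/2, (y₁+y₂)/2, (z₁+z₂)/2)
  = ((-4 + 2)/2, (-2 + 1)/2, (3 + 2)/2)
  = (-2/2, -1/2, 5/2)
  = (-1, -0.5, 2.5)

(-1, -0.5, 2.5)


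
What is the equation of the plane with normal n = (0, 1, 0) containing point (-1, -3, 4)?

The plane through P with normal n = (a, b, c) satisfies n·(r - P) = 0,
i.e. ax + by + cz = a·x₀ + b·y₀ + c·z₀.
d = 0·(-1) + 1·(-3) + 0·4
  = 0 - 3 + 0
  = -3
Equation: y = -3

y = -3


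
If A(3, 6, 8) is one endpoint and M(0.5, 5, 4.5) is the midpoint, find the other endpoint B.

B = 2M - A
  = (2·0.5 - 3, 2·5 - 6, 2·4.5 - 8)
  = (1 - 3, 10 - 6, 9 - 8)
  = (-2, 4, 1)

(-2, 4, 1)


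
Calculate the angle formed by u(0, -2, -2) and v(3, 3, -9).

u·v = 0·3 + (-2)·3 + (-2)·(-9) = 0 - 6 + 18 = 12
|u| = √(0² + (-2)² + (-2)²) = √8 ≈ 2.828
|v| = √(3² + 3² + (-9)²) = √99 ≈ 9.95
cos θ = (u·v)/(|u||v|) = 12/(2.828·9.95) ≈ 0.4264
θ = arccos(0.4264) ≈ 64.76°

64.76°


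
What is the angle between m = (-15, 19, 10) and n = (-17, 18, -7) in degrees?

m·n = (-15)·(-17) + 19·18 + 10·(-7) = 255 + 342 - 70 = 527
|m| = √((-15)² + 19² + 10²) = √686 ≈ 26.19
|n| = √((-17)² + 18² + (-7)²) = √662 ≈ 25.73
cos θ = (m·n)/(|m||n|) = 527/(26.19·25.73) ≈ 0.782
θ = arccos(0.782) ≈ 38.55°

38.55°


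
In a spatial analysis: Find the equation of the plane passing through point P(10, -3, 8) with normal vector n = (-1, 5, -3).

The plane through P with normal n = (a, b, c) satisfies n·(r - P) = 0,
i.e. ax + by + cz = a·x₀ + b·y₀ + c·z₀.
d = (-1)·10 + 5·(-3) + (-3)·8
  = -10 - 15 - 24
  = -49
Equation: -x + 5y - 3z = -49

-x + 5y - 3z = -49


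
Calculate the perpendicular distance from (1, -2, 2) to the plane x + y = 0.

distance = |a·x₀ + b·y₀ + c·z₀ - d| / √(a² + b² + c²)
  = |1·1 + 1·(-2) + 0·2 - 0| / √(1² + 1² + 0²)
  = |1 - 2 + 0 + 0| / √(1 + 1 + 0)
  = |-1| / √2
  = 1 / 1.414
  ≈ 0.7071

0.7071


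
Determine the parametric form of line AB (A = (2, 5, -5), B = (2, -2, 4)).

Direction vector d = B - A = (2 - 2, -2 - 5, 4 + 5) = (0, -7, 9)
Parametric form r = A + t·d:
x = 2, y = 5 - 7t, z = -5 + 9t

x = 2, y = 5 - 7t, z = -5 + 9t


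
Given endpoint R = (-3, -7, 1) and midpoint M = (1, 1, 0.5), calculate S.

S = 2M - R
  = (2·1 - (-3), 2·1 - (-7), 2·0.5 - 1)
  = (2 + 3, 2 + 7, 1 - 1)
  = (5, 9, 0)

(5, 9, 0)


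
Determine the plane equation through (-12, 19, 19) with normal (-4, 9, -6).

The plane through P with normal n = (a, b, c) satisfies n·(r - P) = 0,
i.e. ax + by + cz = a·x₀ + b·y₀ + c·z₀.
d = (-4)·(-12) + 9·19 + (-6)·19
  = 48 + 171 - 114
  = 105
Equation: -4x + 9y - 6z = 105

-4x + 9y - 6z = 105


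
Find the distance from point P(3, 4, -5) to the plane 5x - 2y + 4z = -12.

distance = |a·x₀ + b·y₀ + c·z₀ - d| / √(a² + b² + c²)
  = |5·3 + (-2)·4 + 4·(-5) - (-12)| / √(5² + (-2)² + 4²)
  = |15 - 8 - 20 + 12| / √(25 + 4 + 16)
  = |-1| / √45
  = 1 / 6.708
  ≈ 0.1491

0.1491


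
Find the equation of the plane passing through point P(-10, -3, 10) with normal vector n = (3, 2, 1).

The plane through P with normal n = (a, b, c) satisfies n·(r - P) = 0,
i.e. ax + by + cz = a·x₀ + b·y₀ + c·z₀.
d = 3·(-10) + 2·(-3) + 1·10
  = -30 - 6 + 10
  = -26
Equation: 3x + 2y + z = -26

3x + 2y + z = -26


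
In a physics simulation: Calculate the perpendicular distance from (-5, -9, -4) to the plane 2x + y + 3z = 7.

distance = |a·x₀ + b·y₀ + c·z₀ - d| / √(a² + b² + c²)
  = |2·(-5) + 1·(-9) + 3·(-4) - 7| / √(2² + 1² + 3²)
  = |-10 - 9 - 12 - 7| / √(4 + 1 + 9)
  = |-38| / √14
  = 38 / 3.742
  ≈ 10.16

10.16
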